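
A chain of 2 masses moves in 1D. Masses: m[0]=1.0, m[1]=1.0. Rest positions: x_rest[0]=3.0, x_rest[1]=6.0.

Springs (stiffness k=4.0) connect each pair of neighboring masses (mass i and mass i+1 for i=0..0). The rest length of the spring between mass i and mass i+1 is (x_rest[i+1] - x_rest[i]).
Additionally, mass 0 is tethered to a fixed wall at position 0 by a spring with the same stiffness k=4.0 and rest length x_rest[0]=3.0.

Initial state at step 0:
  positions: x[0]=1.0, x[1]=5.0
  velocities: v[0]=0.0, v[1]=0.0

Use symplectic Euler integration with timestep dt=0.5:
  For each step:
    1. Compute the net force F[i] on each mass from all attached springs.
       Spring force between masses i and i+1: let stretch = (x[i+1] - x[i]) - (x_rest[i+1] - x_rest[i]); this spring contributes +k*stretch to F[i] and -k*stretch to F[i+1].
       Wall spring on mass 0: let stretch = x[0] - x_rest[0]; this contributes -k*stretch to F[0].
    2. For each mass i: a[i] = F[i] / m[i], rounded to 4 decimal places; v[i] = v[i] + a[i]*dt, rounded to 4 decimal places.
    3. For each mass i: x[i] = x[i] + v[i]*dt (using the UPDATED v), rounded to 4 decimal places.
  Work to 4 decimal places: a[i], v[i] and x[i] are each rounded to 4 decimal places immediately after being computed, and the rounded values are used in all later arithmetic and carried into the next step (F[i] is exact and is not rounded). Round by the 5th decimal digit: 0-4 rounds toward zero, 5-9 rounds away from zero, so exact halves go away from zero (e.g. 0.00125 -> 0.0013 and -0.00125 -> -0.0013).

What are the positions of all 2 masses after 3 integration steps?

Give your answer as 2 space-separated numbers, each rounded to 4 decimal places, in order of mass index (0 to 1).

Step 0: x=[1.0000 5.0000] v=[0.0000 0.0000]
Step 1: x=[4.0000 4.0000] v=[6.0000 -2.0000]
Step 2: x=[3.0000 6.0000] v=[-2.0000 4.0000]
Step 3: x=[2.0000 8.0000] v=[-2.0000 4.0000]

Answer: 2.0000 8.0000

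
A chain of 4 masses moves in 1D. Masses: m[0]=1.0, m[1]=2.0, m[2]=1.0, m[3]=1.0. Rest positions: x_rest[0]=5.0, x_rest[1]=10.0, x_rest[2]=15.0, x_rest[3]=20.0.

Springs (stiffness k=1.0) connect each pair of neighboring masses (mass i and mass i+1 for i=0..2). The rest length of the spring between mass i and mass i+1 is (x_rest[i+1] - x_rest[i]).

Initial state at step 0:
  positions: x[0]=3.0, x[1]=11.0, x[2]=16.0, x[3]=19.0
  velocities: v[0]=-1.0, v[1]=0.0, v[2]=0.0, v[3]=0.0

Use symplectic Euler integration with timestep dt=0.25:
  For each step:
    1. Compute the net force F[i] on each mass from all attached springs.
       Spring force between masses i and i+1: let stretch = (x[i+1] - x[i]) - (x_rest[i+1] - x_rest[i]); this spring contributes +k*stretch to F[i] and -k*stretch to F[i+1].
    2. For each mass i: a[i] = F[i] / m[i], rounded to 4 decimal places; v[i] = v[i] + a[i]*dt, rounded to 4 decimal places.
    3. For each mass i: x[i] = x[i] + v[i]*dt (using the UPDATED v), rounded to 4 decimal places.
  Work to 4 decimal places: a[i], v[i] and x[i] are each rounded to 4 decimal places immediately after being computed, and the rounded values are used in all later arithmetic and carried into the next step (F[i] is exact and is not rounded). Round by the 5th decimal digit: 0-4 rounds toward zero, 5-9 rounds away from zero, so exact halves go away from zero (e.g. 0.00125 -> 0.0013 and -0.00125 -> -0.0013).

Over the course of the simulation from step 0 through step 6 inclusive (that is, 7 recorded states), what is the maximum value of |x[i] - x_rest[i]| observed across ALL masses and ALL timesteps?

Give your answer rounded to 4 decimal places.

Answer: 2.0625

Derivation:
Step 0: x=[3.0000 11.0000 16.0000 19.0000] v=[-1.0000 0.0000 0.0000 0.0000]
Step 1: x=[2.9375 10.9063 15.8750 19.1250] v=[-0.2500 -0.3750 -0.5000 0.5000]
Step 2: x=[3.0606 10.7188 15.6426 19.3594] v=[0.4922 -0.7500 -0.9297 0.9375]
Step 3: x=[3.3498 10.4459 15.3347 19.6740] v=[1.1568 -1.0918 -1.2315 1.2583]
Step 4: x=[3.7700 10.1040 14.9925 20.0299] v=[1.6808 -1.3677 -1.3689 1.4235]
Step 5: x=[4.2736 9.7169 14.6596 20.3835] v=[2.0143 -1.5484 -1.3317 1.4142]
Step 6: x=[4.8049 9.3142 14.3755 20.6918] v=[2.1251 -1.6110 -1.1364 1.2332]
Max displacement = 2.0625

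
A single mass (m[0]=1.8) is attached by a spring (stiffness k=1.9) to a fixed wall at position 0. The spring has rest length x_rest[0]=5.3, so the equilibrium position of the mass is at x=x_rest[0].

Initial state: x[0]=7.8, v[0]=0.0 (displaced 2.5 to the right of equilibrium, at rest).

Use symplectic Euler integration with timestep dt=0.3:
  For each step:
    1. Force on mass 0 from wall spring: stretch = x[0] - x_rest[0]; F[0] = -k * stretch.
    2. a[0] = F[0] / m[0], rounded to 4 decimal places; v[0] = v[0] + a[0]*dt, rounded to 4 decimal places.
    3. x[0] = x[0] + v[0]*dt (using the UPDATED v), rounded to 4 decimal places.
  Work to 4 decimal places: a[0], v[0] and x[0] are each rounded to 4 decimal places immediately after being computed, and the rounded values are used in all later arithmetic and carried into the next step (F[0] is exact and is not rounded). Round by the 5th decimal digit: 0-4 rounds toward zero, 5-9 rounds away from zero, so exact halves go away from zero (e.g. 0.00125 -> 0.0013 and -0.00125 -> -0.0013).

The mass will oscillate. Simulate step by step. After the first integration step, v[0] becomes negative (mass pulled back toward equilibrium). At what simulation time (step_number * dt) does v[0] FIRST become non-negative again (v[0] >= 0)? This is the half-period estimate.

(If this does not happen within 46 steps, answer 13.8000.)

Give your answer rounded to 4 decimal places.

Answer: 3.3000

Derivation:
Step 0: x=[7.8000] v=[0.0000]
Step 1: x=[7.5625] v=[-0.7917]
Step 2: x=[7.1100] v=[-1.5082]
Step 3: x=[6.4856] v=[-2.0814]
Step 4: x=[5.7485] v=[-2.4569]
Step 5: x=[4.9688] v=[-2.5989]
Step 6: x=[4.2206] v=[-2.4940]
Step 7: x=[3.5749] v=[-2.1522]
Step 8: x=[3.0931] v=[-1.6059]
Step 9: x=[2.8210] v=[-0.9071]
Step 10: x=[2.7844] v=[-0.1221]
Step 11: x=[2.9868] v=[0.6745]
First v>=0 after going negative at step 11, time=3.3000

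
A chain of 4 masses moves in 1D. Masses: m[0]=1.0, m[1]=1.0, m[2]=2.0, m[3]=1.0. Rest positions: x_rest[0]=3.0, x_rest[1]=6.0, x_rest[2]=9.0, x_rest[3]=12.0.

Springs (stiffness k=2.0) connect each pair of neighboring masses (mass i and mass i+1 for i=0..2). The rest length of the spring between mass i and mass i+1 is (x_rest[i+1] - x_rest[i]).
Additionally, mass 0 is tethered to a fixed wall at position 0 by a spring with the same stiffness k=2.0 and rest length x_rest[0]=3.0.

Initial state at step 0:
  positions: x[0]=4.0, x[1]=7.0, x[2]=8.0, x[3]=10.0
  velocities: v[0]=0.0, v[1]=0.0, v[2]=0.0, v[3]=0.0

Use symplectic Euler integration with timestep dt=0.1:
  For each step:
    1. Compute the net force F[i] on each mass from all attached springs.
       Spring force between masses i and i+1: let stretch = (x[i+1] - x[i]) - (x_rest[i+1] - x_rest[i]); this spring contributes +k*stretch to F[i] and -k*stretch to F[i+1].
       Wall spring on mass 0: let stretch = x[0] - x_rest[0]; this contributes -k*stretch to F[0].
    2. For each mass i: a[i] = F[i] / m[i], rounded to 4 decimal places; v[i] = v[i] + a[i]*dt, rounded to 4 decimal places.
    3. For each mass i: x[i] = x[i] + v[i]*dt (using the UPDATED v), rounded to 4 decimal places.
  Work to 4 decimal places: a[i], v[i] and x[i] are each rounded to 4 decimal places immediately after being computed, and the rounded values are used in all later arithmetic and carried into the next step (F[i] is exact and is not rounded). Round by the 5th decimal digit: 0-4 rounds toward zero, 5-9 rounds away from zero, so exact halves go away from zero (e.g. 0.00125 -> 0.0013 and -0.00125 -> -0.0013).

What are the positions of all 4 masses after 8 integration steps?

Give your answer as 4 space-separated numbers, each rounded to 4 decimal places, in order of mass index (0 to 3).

Answer: 3.2918 5.8262 8.2847 10.6764

Derivation:
Step 0: x=[4.0000 7.0000 8.0000 10.0000] v=[0.0000 0.0000 0.0000 0.0000]
Step 1: x=[3.9800 6.9600 8.0100 10.0200] v=[-0.2000 -0.4000 0.1000 0.2000]
Step 2: x=[3.9400 6.8814 8.0296 10.0598] v=[-0.4000 -0.7860 0.1960 0.3980]
Step 3: x=[3.8800 6.7669 8.0580 10.1190] v=[-0.5997 -1.1446 0.2842 0.5920]
Step 4: x=[3.8002 6.6205 8.0941 10.1970] v=[-0.7983 -1.4638 0.3612 0.7798]
Step 5: x=[3.7008 6.4472 8.1365 10.2929] v=[-0.9943 -1.7331 0.4241 0.9592]
Step 6: x=[3.5823 6.2528 8.1836 10.4057] v=[-1.1852 -1.9445 0.4708 1.1279]
Step 7: x=[3.4455 6.0436 8.2336 10.5341] v=[-1.3676 -2.0924 0.4999 1.2835]
Step 8: x=[3.2918 5.8262 8.2847 10.6764] v=[-1.5371 -2.1740 0.5110 1.4234]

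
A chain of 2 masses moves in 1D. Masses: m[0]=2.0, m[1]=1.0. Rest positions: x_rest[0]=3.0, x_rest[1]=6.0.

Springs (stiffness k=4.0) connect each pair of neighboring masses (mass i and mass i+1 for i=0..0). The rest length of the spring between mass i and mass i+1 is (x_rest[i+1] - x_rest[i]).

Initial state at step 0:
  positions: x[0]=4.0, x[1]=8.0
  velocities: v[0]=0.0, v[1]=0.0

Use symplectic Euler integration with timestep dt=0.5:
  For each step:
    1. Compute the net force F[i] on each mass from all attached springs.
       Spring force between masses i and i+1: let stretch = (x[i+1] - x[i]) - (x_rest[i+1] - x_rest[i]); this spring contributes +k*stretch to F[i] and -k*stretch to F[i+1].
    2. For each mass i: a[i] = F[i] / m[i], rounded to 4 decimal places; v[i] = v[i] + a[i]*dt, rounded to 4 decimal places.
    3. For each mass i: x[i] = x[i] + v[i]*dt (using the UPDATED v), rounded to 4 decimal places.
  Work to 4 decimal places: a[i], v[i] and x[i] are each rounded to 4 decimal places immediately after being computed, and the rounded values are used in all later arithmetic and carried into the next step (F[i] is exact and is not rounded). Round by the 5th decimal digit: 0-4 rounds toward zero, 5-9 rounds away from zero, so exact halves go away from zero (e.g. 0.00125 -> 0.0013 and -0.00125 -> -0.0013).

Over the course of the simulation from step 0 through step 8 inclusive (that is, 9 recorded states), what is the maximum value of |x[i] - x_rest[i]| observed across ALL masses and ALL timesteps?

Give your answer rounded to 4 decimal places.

Answer: 2.1250

Derivation:
Step 0: x=[4.0000 8.0000] v=[0.0000 0.0000]
Step 1: x=[4.5000 7.0000] v=[1.0000 -2.0000]
Step 2: x=[4.7500 6.5000] v=[0.5000 -1.0000]
Step 3: x=[4.3750 7.2500] v=[-0.7500 1.5000]
Step 4: x=[3.9375 8.1250] v=[-0.8750 1.7500]
Step 5: x=[4.0938 7.8125] v=[0.3125 -0.6250]
Step 6: x=[4.6094 6.7813] v=[1.0312 -2.0624]
Step 7: x=[4.7110 6.5782] v=[0.2031 -0.4062]
Step 8: x=[4.2462 7.5079] v=[-0.9297 1.8594]
Max displacement = 2.1250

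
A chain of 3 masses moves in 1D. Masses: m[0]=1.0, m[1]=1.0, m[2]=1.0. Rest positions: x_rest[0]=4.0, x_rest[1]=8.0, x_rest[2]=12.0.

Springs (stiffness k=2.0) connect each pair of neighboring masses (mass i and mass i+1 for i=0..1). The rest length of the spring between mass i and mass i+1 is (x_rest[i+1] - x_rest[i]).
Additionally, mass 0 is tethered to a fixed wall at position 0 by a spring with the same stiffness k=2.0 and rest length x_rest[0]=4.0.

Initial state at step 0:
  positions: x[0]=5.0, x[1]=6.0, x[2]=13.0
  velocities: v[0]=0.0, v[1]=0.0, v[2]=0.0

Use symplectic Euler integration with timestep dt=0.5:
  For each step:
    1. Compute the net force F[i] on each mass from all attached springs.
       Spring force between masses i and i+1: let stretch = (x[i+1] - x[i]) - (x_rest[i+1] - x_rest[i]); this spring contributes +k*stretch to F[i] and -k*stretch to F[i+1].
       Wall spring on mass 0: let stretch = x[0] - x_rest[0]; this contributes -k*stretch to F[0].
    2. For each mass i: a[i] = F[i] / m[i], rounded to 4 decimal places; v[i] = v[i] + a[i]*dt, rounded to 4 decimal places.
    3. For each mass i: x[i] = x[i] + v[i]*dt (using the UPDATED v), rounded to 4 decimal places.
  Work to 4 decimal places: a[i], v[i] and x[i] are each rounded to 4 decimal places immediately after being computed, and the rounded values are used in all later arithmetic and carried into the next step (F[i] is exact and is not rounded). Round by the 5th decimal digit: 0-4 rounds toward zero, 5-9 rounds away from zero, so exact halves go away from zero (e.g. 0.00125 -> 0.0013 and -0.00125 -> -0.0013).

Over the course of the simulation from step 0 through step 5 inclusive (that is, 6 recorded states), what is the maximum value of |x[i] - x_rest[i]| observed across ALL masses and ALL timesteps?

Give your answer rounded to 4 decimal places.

Step 0: x=[5.0000 6.0000 13.0000] v=[0.0000 0.0000 0.0000]
Step 1: x=[3.0000 9.0000 11.5000] v=[-4.0000 6.0000 -3.0000]
Step 2: x=[2.5000 10.2500 10.7500] v=[-1.0000 2.5000 -1.5000]
Step 3: x=[4.6250 7.8750 11.7500] v=[4.2500 -4.7500 2.0000]
Step 4: x=[6.0625 5.8125 12.8125] v=[2.8750 -4.1250 2.1250]
Step 5: x=[4.3438 7.3750 12.3750] v=[-3.4375 3.1250 -0.8750]
Max displacement = 2.2500

Answer: 2.2500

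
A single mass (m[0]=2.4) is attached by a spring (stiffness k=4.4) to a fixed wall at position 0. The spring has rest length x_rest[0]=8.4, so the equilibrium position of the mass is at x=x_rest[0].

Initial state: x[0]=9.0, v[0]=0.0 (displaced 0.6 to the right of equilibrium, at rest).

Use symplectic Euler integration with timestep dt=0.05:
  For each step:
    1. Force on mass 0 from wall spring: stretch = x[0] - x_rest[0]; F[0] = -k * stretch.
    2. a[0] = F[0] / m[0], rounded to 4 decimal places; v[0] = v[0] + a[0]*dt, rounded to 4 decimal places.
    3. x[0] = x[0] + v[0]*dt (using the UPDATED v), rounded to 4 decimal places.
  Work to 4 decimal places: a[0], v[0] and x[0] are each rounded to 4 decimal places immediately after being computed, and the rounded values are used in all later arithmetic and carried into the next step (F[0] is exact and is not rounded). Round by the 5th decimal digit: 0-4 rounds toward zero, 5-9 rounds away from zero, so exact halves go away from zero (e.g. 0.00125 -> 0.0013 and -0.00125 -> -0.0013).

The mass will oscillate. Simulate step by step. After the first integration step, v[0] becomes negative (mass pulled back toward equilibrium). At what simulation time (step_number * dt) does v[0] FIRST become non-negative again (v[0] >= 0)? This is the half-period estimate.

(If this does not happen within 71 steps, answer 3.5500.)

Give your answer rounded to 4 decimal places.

Step 0: x=[9.0000] v=[0.0000]
Step 1: x=[8.9973] v=[-0.0550]
Step 2: x=[8.9918] v=[-0.1098]
Step 3: x=[8.9836] v=[-0.1641]
Step 4: x=[8.9727] v=[-0.2176]
Step 5: x=[8.9592] v=[-0.2701]
Step 6: x=[8.9431] v=[-0.3214]
Step 7: x=[8.9245] v=[-0.3712]
Step 8: x=[8.9035] v=[-0.4193]
Step 9: x=[8.8802] v=[-0.4655]
Step 10: x=[8.8547] v=[-0.5095]
Step 11: x=[8.8271] v=[-0.5512]
Step 12: x=[8.7976] v=[-0.5904]
Step 13: x=[8.7663] v=[-0.6268]
Step 14: x=[8.7333] v=[-0.6604]
Step 15: x=[8.6988] v=[-0.6910]
Step 16: x=[8.6629] v=[-0.7184]
Step 17: x=[8.6258] v=[-0.7425]
Step 18: x=[8.5876] v=[-0.7632]
Step 19: x=[8.5486] v=[-0.7804]
Step 20: x=[8.5089] v=[-0.7940]
Step 21: x=[8.4687] v=[-0.8040]
Step 22: x=[8.4282] v=[-0.8103]
Step 23: x=[8.3876] v=[-0.8129]
Step 24: x=[8.3470] v=[-0.8118]
Step 25: x=[8.3067] v=[-0.8069]
Step 26: x=[8.2668] v=[-0.7983]
Step 27: x=[8.2275] v=[-0.7861]
Step 28: x=[8.1890] v=[-0.7703]
Step 29: x=[8.1515] v=[-0.7510]
Step 30: x=[8.1151] v=[-0.7282]
Step 31: x=[8.0800] v=[-0.7021]
Step 32: x=[8.0464] v=[-0.6728]
Step 33: x=[8.0144] v=[-0.6404]
Step 34: x=[7.9841] v=[-0.6051]
Step 35: x=[7.9558] v=[-0.5670]
Step 36: x=[7.9295] v=[-0.5263]
Step 37: x=[7.9053] v=[-0.4832]
Step 38: x=[7.8834] v=[-0.4379]
Step 39: x=[7.8639] v=[-0.3905]
Step 40: x=[7.8468] v=[-0.3414]
Step 41: x=[7.8323] v=[-0.2907]
Step 42: x=[7.8204] v=[-0.2387]
Step 43: x=[7.8111] v=[-0.1856]
Step 44: x=[7.8045] v=[-0.1316]
Step 45: x=[7.8007] v=[-0.0770]
Step 46: x=[7.7996] v=[-0.0221]
Step 47: x=[7.8012] v=[0.0329]
First v>=0 after going negative at step 47, time=2.3500

Answer: 2.3500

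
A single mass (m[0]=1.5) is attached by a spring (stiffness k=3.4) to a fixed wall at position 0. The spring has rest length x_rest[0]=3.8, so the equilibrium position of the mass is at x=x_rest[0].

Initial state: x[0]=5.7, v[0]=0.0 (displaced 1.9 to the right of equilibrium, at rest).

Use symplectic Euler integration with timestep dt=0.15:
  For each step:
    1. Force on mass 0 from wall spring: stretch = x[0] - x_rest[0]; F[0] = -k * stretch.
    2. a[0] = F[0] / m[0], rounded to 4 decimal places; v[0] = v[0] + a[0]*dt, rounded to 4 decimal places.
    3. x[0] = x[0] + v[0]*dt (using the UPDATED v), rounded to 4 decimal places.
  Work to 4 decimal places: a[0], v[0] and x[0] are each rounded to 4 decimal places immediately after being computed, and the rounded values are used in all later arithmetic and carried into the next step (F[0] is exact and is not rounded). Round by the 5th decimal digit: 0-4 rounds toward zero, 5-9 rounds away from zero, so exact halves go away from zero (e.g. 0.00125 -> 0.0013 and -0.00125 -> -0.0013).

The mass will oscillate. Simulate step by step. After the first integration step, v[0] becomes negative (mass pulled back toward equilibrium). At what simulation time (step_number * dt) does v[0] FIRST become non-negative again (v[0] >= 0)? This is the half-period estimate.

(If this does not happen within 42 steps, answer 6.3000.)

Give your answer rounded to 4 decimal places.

Step 0: x=[5.7000] v=[0.0000]
Step 1: x=[5.6031] v=[-0.6460]
Step 2: x=[5.4142] v=[-1.2591]
Step 3: x=[5.1430] v=[-1.8079]
Step 4: x=[4.8033] v=[-2.2645]
Step 5: x=[4.4125] v=[-2.6056]
Step 6: x=[3.9904] v=[-2.8138]
Step 7: x=[3.5586] v=[-2.8785]
Step 8: x=[3.1391] v=[-2.7964]
Step 9: x=[2.7533] v=[-2.5717]
Step 10: x=[2.4209] v=[-2.2158]
Step 11: x=[2.1589] v=[-1.7469]
Step 12: x=[1.9806] v=[-1.1889]
Step 13: x=[1.8951] v=[-0.5703]
Step 14: x=[1.9067] v=[0.0774]
First v>=0 after going negative at step 14, time=2.1000

Answer: 2.1000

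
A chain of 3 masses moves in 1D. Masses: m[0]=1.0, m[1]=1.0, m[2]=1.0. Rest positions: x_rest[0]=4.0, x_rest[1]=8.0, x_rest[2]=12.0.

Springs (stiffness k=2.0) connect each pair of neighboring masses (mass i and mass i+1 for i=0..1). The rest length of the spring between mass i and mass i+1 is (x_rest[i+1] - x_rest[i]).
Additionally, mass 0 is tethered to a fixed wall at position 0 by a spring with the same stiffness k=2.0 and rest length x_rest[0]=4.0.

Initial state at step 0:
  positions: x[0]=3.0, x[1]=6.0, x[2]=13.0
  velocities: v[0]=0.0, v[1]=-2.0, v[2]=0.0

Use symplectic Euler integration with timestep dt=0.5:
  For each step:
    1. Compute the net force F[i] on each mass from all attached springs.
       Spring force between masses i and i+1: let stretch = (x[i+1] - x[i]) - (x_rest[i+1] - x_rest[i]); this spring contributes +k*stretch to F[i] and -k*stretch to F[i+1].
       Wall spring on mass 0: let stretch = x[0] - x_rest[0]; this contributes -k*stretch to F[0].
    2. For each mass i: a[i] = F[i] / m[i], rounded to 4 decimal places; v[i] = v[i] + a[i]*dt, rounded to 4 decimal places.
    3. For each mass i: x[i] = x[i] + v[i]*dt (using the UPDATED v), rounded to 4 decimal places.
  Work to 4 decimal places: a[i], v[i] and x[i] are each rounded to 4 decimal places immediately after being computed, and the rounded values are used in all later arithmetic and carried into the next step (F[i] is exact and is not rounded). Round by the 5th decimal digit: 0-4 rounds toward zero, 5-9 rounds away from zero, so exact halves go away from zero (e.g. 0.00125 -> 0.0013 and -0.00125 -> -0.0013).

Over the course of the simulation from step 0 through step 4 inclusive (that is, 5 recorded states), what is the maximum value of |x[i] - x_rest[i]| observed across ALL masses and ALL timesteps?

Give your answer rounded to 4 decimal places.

Answer: 2.7500

Derivation:
Step 0: x=[3.0000 6.0000 13.0000] v=[0.0000 -2.0000 0.0000]
Step 1: x=[3.0000 7.0000 11.5000] v=[0.0000 2.0000 -3.0000]
Step 2: x=[3.5000 8.2500 9.7500] v=[1.0000 2.5000 -3.5000]
Step 3: x=[4.6250 7.8750 9.2500] v=[2.2500 -0.7500 -1.0000]
Step 4: x=[5.0625 6.5625 10.0625] v=[0.8750 -2.6250 1.6250]
Max displacement = 2.7500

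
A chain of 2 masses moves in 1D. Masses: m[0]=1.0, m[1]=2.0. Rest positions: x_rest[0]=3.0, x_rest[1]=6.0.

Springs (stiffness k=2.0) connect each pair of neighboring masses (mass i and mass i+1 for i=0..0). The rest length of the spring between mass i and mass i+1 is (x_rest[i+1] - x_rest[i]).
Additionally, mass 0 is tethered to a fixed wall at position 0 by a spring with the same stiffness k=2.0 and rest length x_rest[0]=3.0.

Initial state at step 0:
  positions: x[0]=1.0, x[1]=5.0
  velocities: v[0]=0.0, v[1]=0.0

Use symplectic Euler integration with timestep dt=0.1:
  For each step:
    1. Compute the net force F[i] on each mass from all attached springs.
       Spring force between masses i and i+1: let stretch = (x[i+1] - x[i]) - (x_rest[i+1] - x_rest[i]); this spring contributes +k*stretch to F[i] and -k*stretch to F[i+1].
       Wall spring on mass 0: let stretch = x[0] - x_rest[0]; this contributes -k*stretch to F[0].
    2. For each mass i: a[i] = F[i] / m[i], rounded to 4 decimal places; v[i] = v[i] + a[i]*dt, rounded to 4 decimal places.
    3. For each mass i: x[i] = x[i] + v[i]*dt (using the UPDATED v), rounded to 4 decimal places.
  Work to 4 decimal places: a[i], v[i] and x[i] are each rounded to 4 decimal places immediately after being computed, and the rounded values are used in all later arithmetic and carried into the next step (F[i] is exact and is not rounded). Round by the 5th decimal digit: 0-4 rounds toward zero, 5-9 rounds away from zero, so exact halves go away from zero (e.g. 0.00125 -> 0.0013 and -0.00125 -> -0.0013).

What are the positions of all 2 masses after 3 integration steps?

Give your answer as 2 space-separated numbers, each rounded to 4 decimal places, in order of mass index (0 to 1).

Answer: 1.3471 4.9435

Derivation:
Step 0: x=[1.0000 5.0000] v=[0.0000 0.0000]
Step 1: x=[1.0600 4.9900] v=[0.6000 -0.1000]
Step 2: x=[1.1774 4.9707] v=[1.1740 -0.1930]
Step 3: x=[1.3471 4.9435] v=[1.6972 -0.2723]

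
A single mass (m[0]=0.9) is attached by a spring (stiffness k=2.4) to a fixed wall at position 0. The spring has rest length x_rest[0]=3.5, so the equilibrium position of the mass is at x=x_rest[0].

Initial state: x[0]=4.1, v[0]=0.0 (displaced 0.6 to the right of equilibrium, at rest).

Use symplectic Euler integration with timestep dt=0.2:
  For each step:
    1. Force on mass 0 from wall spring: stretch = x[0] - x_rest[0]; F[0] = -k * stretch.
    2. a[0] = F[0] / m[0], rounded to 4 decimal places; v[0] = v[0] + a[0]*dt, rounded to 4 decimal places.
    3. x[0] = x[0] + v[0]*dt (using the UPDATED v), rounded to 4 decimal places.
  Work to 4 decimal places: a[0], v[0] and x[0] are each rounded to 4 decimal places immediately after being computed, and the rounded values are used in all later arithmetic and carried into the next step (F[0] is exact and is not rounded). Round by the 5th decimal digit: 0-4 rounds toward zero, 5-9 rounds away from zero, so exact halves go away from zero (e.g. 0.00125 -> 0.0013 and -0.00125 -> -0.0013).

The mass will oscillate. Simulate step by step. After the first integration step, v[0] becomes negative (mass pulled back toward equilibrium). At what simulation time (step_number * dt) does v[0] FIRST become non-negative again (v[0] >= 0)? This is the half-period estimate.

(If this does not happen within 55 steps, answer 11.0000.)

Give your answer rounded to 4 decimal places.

Answer: 2.0000

Derivation:
Step 0: x=[4.1000] v=[0.0000]
Step 1: x=[4.0360] v=[-0.3200]
Step 2: x=[3.9148] v=[-0.6059]
Step 3: x=[3.7494] v=[-0.8271]
Step 4: x=[3.5574] v=[-0.9601]
Step 5: x=[3.3593] v=[-0.9907]
Step 6: x=[3.1762] v=[-0.9157]
Step 7: x=[3.0276] v=[-0.7430]
Step 8: x=[2.9294] v=[-0.4911]
Step 9: x=[2.8920] v=[-0.1868]
Step 10: x=[2.9195] v=[0.1375]
First v>=0 after going negative at step 10, time=2.0000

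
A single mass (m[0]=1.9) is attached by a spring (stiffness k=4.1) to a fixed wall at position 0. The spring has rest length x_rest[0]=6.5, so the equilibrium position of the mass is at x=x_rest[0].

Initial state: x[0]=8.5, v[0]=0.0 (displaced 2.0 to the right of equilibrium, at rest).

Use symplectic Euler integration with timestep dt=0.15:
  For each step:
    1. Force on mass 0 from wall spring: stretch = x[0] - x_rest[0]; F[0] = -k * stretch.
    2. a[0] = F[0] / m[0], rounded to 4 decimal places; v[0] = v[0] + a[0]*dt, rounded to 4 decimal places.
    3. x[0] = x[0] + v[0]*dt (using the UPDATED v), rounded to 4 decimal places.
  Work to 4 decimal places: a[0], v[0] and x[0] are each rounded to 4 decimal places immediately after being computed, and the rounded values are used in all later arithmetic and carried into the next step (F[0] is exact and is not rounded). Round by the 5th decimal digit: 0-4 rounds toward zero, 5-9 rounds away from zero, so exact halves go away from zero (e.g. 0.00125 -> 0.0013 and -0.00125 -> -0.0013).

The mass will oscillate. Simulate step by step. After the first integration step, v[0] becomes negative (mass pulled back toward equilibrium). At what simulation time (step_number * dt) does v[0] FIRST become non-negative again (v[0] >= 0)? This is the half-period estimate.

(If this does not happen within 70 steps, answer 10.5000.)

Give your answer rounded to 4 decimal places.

Step 0: x=[8.5000] v=[0.0000]
Step 1: x=[8.4029] v=[-0.6474]
Step 2: x=[8.2134] v=[-1.2633]
Step 3: x=[7.9407] v=[-1.8179]
Step 4: x=[7.5981] v=[-2.2842]
Step 5: x=[7.2022] v=[-2.6396]
Step 6: x=[6.7722] v=[-2.8669]
Step 7: x=[6.3290] v=[-2.9550]
Step 8: x=[5.8940] v=[-2.8997]
Step 9: x=[5.4885] v=[-2.7035]
Step 10: x=[5.1321] v=[-2.3761]
Step 11: x=[4.8421] v=[-1.9333]
Step 12: x=[4.6326] v=[-1.3967]
Step 13: x=[4.5138] v=[-0.7922]
Step 14: x=[4.4914] v=[-0.1493]
Step 15: x=[4.5665] v=[0.5008]
First v>=0 after going negative at step 15, time=2.2500

Answer: 2.2500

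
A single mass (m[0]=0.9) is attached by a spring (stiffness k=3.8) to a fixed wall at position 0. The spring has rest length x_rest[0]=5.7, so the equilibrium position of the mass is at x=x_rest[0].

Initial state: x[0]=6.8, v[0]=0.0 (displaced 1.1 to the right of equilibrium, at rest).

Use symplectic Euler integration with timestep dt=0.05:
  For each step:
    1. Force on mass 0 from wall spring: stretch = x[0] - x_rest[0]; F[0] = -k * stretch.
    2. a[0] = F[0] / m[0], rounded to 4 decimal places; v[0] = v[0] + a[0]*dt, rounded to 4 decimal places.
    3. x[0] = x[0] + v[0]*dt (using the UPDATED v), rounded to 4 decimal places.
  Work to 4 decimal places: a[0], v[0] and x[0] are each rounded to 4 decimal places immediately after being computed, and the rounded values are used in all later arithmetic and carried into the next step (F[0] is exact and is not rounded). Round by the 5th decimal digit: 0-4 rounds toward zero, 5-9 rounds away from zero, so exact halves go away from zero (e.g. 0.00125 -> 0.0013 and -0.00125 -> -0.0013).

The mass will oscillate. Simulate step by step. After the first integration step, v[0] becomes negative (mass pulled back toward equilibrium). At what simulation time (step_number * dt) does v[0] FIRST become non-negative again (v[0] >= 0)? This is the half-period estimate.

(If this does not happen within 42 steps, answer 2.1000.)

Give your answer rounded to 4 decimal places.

Step 0: x=[6.8000] v=[0.0000]
Step 1: x=[6.7884] v=[-0.2322]
Step 2: x=[6.7653] v=[-0.4620]
Step 3: x=[6.7310] v=[-0.6869]
Step 4: x=[6.6858] v=[-0.9046]
Step 5: x=[6.6302] v=[-1.1127]
Step 6: x=[6.5647] v=[-1.3091]
Step 7: x=[6.4901] v=[-1.4917]
Step 8: x=[6.4072] v=[-1.6585]
Step 9: x=[6.3168] v=[-1.8078]
Step 10: x=[6.2199] v=[-1.9380]
Step 11: x=[6.1175] v=[-2.0478]
Step 12: x=[6.0107] v=[-2.1359]
Step 13: x=[5.9006] v=[-2.2015]
Step 14: x=[5.7884] v=[-2.2439]
Step 15: x=[5.6753] v=[-2.2626]
Step 16: x=[5.5624] v=[-2.2574]
Step 17: x=[5.4510] v=[-2.2284]
Step 18: x=[5.3422] v=[-2.1758]
Step 19: x=[5.2372] v=[-2.1003]
Step 20: x=[5.1371] v=[-2.0026]
Step 21: x=[5.0429] v=[-1.8838]
Step 22: x=[4.9556] v=[-1.7451]
Step 23: x=[4.8762] v=[-1.5880]
Step 24: x=[4.8055] v=[-1.4141]
Step 25: x=[4.7442] v=[-1.2253]
Step 26: x=[4.6930] v=[-1.0235]
Step 27: x=[4.6525] v=[-0.8109]
Step 28: x=[4.6230] v=[-0.5898]
Step 29: x=[4.6049] v=[-0.3624]
Step 30: x=[4.5983] v=[-0.1312]
Step 31: x=[4.6034] v=[0.1014]
First v>=0 after going negative at step 31, time=1.5500

Answer: 1.5500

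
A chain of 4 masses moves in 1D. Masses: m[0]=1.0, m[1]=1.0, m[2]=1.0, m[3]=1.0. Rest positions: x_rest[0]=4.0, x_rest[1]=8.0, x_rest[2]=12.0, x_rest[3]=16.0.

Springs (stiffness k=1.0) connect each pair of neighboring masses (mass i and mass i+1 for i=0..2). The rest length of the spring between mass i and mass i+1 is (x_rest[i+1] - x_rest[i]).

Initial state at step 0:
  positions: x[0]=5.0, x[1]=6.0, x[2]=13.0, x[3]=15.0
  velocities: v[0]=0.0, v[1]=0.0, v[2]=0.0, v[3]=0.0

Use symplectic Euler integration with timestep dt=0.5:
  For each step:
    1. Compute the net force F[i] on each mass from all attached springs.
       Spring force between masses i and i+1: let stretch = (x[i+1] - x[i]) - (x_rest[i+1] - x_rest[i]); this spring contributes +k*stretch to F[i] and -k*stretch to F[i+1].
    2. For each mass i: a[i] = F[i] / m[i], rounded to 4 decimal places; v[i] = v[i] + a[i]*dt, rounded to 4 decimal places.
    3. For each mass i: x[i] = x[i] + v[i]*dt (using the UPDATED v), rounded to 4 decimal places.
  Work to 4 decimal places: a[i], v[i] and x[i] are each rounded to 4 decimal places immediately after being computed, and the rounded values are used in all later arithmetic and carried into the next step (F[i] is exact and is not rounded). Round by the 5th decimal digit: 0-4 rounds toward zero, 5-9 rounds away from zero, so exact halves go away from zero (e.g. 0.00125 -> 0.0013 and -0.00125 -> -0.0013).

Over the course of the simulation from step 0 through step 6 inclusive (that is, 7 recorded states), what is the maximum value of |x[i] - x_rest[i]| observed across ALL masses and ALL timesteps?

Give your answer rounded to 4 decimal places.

Answer: 2.1962

Derivation:
Step 0: x=[5.0000 6.0000 13.0000 15.0000] v=[0.0000 0.0000 0.0000 0.0000]
Step 1: x=[4.2500 7.5000 11.7500 15.5000] v=[-1.5000 3.0000 -2.5000 1.0000]
Step 2: x=[3.3125 9.2500 10.3750 16.0625] v=[-1.8750 3.5000 -2.7500 1.1250]
Step 3: x=[2.8594 9.7969 10.1406 16.2032] v=[-0.9063 1.0938 -0.4688 0.2813]
Step 4: x=[3.1407 8.6954 11.3360 15.8282] v=[0.5625 -2.2031 2.3907 -0.7500]
Step 5: x=[3.8107 6.8653 12.9943 15.3302] v=[1.3399 -3.6602 3.3165 -0.9961]
Step 6: x=[4.2443 5.8038 13.7043 15.2482] v=[0.8672 -2.1230 1.4200 -0.1641]
Max displacement = 2.1962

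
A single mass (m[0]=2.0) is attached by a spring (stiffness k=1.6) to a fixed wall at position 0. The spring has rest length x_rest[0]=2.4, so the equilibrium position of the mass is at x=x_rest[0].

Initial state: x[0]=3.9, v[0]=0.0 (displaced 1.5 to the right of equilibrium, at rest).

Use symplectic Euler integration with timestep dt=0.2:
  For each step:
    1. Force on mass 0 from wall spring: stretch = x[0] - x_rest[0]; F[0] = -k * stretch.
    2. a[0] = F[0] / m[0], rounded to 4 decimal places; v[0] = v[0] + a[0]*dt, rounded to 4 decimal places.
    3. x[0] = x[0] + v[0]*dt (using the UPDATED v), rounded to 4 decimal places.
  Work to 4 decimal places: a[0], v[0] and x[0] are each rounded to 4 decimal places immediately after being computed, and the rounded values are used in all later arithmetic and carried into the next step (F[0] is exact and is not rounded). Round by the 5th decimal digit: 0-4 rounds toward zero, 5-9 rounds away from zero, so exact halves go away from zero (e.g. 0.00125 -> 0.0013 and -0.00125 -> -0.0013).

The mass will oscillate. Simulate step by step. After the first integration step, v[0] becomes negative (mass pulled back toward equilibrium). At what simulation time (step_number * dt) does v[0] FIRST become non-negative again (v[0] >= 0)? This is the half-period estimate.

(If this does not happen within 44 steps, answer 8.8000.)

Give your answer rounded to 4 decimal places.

Answer: 3.6000

Derivation:
Step 0: x=[3.9000] v=[0.0000]
Step 1: x=[3.8520] v=[-0.2400]
Step 2: x=[3.7575] v=[-0.4723]
Step 3: x=[3.6196] v=[-0.6895]
Step 4: x=[3.4427] v=[-0.8846]
Step 5: x=[3.2324] v=[-1.0514]
Step 6: x=[2.9955] v=[-1.1846]
Step 7: x=[2.7395] v=[-1.2799]
Step 8: x=[2.4727] v=[-1.3342]
Step 9: x=[2.2035] v=[-1.3458]
Step 10: x=[1.9406] v=[-1.3144]
Step 11: x=[1.6924] v=[-1.2409]
Step 12: x=[1.4669] v=[-1.1277]
Step 13: x=[1.2712] v=[-0.9784]
Step 14: x=[1.1116] v=[-0.7978]
Step 15: x=[0.9933] v=[-0.5917]
Step 16: x=[0.9200] v=[-0.3666]
Step 17: x=[0.8940] v=[-0.1298]
Step 18: x=[0.9162] v=[0.1112]
First v>=0 after going negative at step 18, time=3.6000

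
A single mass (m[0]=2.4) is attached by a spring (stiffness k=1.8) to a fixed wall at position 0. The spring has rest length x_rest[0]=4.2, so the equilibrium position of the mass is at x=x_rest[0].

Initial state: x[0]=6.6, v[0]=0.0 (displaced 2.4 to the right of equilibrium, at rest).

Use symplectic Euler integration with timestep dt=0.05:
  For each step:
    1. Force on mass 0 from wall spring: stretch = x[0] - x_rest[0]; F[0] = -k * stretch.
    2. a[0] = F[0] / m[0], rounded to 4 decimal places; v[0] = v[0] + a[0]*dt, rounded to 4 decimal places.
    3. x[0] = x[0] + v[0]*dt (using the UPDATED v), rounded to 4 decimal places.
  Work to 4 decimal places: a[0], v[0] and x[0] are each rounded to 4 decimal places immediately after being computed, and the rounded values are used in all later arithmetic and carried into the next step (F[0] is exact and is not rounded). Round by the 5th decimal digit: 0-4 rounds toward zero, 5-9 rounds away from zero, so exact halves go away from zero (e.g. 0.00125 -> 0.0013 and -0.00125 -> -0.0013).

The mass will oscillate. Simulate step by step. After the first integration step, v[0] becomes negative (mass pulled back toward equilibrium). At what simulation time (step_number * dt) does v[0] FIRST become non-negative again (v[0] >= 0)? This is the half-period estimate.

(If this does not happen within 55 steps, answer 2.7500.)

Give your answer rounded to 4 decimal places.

Answer: 2.7500

Derivation:
Step 0: x=[6.6000] v=[0.0000]
Step 1: x=[6.5955] v=[-0.0900]
Step 2: x=[6.5865] v=[-0.1798]
Step 3: x=[6.5730] v=[-0.2693]
Step 4: x=[6.5551] v=[-0.3583]
Step 5: x=[6.5328] v=[-0.4466]
Step 6: x=[6.5061] v=[-0.5341]
Step 7: x=[6.4751] v=[-0.6206]
Step 8: x=[6.4398] v=[-0.7059]
Step 9: x=[6.4003] v=[-0.7899]
Step 10: x=[6.3567] v=[-0.8724]
Step 11: x=[6.3090] v=[-0.9533]
Step 12: x=[6.2574] v=[-1.0324]
Step 13: x=[6.2019] v=[-1.1096]
Step 14: x=[6.1427] v=[-1.1847]
Step 15: x=[6.0798] v=[-1.2576]
Step 16: x=[6.0134] v=[-1.3281]
Step 17: x=[5.9436] v=[-1.3961]
Step 18: x=[5.8705] v=[-1.4615]
Step 19: x=[5.7943] v=[-1.5241]
Step 20: x=[5.7151] v=[-1.5839]
Step 21: x=[5.6331] v=[-1.6407]
Step 22: x=[5.5484] v=[-1.6944]
Step 23: x=[5.4612] v=[-1.7450]
Step 24: x=[5.3716] v=[-1.7923]
Step 25: x=[5.2798] v=[-1.8362]
Step 26: x=[5.1860] v=[-1.8767]
Step 27: x=[5.0903] v=[-1.9137]
Step 28: x=[4.9929] v=[-1.9471]
Step 29: x=[4.8941] v=[-1.9768]
Step 30: x=[4.7940] v=[-2.0028]
Step 31: x=[4.6927] v=[-2.0251]
Step 32: x=[4.5905] v=[-2.0436]
Step 33: x=[4.4876] v=[-2.0582]
Step 34: x=[4.3842] v=[-2.0690]
Step 35: x=[4.2804] v=[-2.0759]
Step 36: x=[4.1765] v=[-2.0789]
Step 37: x=[4.0726] v=[-2.0780]
Step 38: x=[3.9689] v=[-2.0732]
Step 39: x=[3.8657] v=[-2.0645]
Step 40: x=[3.7631] v=[-2.0520]
Step 41: x=[3.6613] v=[-2.0356]
Step 42: x=[3.5605] v=[-2.0154]
Step 43: x=[3.4609] v=[-1.9914]
Step 44: x=[3.3627] v=[-1.9637]
Step 45: x=[3.2661] v=[-1.9323]
Step 46: x=[3.1712] v=[-1.8973]
Step 47: x=[3.0783] v=[-1.8587]
Step 48: x=[2.9875] v=[-1.8166]
Step 49: x=[2.8989] v=[-1.7711]
Step 50: x=[2.8128] v=[-1.7223]
Step 51: x=[2.7293] v=[-1.6703]
Step 52: x=[2.6485] v=[-1.6152]
Step 53: x=[2.5707] v=[-1.5570]
Step 54: x=[2.4959] v=[-1.4959]
Step 55: x=[2.4243] v=[-1.4320]
v[0] did not become non-negative within 55 steps; using fallback time=2.7500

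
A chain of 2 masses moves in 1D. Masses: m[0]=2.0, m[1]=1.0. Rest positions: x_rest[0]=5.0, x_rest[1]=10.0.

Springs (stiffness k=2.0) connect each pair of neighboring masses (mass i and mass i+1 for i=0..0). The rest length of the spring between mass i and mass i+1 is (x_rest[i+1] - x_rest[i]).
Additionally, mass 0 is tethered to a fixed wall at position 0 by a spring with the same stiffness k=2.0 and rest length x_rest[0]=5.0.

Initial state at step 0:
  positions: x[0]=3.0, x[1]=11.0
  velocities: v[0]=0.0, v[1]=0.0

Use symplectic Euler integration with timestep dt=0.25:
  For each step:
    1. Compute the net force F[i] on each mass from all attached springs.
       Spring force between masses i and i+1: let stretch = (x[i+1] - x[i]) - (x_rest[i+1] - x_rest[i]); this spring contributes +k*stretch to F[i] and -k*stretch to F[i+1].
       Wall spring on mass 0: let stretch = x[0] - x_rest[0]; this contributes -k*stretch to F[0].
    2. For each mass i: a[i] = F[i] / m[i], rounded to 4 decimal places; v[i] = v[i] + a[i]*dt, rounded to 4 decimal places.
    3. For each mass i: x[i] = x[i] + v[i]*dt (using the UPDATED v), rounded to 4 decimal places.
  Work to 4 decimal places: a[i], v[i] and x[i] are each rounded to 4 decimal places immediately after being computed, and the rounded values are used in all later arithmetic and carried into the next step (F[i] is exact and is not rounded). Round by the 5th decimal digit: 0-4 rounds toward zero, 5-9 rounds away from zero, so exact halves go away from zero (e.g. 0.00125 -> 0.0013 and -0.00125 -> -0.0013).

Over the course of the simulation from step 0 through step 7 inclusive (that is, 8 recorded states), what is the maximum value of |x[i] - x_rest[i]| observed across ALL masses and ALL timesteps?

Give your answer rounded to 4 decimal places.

Answer: 2.2486

Derivation:
Step 0: x=[3.0000 11.0000] v=[0.0000 0.0000]
Step 1: x=[3.3125 10.6250] v=[1.2500 -1.5000]
Step 2: x=[3.8750 9.9609] v=[2.2500 -2.6563]
Step 3: x=[4.5757 9.1611] v=[2.8027 -3.1993]
Step 4: x=[5.2770 8.4131] v=[2.8051 -2.9920]
Step 5: x=[5.8445 7.8981] v=[2.2699 -2.0601]
Step 6: x=[6.1751 7.7514] v=[1.3222 -0.5869]
Step 7: x=[6.2182 8.0327] v=[0.1725 1.1250]
Max displacement = 2.2486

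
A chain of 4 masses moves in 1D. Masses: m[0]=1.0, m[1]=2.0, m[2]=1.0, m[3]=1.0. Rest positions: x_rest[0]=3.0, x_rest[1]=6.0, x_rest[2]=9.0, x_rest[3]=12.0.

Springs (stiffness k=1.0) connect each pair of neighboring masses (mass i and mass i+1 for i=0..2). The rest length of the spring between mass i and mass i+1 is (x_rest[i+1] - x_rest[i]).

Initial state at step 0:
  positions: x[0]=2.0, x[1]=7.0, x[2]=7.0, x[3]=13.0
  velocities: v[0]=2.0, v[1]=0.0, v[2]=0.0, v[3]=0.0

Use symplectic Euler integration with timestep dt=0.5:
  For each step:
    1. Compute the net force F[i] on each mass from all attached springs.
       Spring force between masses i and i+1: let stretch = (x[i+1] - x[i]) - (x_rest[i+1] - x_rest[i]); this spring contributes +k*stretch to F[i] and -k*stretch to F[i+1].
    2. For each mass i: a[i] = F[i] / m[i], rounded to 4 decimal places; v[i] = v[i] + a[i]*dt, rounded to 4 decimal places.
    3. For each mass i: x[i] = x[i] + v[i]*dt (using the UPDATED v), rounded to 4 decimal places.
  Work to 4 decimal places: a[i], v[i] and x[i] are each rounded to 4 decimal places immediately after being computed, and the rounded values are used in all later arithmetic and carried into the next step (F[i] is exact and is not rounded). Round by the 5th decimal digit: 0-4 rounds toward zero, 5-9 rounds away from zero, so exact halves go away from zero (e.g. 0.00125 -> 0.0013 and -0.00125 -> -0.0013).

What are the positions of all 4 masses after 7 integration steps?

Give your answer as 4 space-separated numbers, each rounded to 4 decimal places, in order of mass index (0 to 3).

Step 0: x=[2.0000 7.0000 7.0000 13.0000] v=[2.0000 0.0000 0.0000 0.0000]
Step 1: x=[3.5000 6.3750 8.5000 12.2500] v=[3.0000 -1.2500 3.0000 -1.5000]
Step 2: x=[4.9688 5.6563 10.4063 11.3125] v=[2.9375 -1.4375 3.8125 -1.8750]
Step 3: x=[5.8595 5.4454 11.3516 10.8985] v=[1.7813 -0.4219 1.8906 -0.8281]
Step 4: x=[5.8967 6.0245 10.7071 11.3478] v=[0.0743 1.1582 -1.2891 0.8985]
Step 5: x=[5.2158 7.1730 9.0521 12.3869] v=[-1.3618 2.2969 -3.3101 2.0782]
Step 6: x=[4.2742 8.3117 7.7610 13.3423] v=[-1.8832 2.2774 -2.5823 1.9108]
Step 7: x=[3.5920 8.8769 8.0029 13.6524] v=[-1.3645 1.1304 0.4837 0.6202]

Answer: 3.5920 8.8769 8.0029 13.6524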